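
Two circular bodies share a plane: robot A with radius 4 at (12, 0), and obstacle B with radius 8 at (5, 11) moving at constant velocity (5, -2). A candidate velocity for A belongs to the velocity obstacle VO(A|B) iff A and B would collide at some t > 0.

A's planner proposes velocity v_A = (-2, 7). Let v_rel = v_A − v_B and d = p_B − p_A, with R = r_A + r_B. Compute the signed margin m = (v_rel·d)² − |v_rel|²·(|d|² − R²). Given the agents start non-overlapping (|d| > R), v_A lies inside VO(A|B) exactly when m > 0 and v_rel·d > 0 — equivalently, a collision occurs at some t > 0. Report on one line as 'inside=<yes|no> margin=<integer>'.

d = (-7, 11),  |d|² = 170;  R = 4+8 = 12,  c = 170−12² = 26
v_rel = (-7, 9),  |v_rel|² = 130;  v_rel·d = (-7)·(-7) + (9)·(11) = 148
130·t² − 296·t + 26 = 0  ⇒  m = 148² − 130·26 = 18524
m = 18524 > 0,  v_rel·d = 148 > 0  ⇒  inside

inside=yes margin=18524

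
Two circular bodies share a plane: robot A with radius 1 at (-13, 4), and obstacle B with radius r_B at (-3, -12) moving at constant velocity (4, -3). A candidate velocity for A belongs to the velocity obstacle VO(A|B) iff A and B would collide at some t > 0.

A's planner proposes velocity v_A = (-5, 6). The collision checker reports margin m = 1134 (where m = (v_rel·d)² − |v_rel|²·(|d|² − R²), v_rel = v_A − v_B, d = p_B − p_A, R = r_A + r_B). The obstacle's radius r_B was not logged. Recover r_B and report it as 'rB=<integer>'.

m = 1134
d = (10, -16);  v_rel = (-9, 9),  |v_rel|² = 162
v_rel×d = (-9)·(-16) − (9)·(10) = 54
since m = R²·162 − 54²:  R² = (2916 + 1134) / 162 = 25
R = √25 = 5  ⇒  r_B = 5 − 1 = 4

rB=4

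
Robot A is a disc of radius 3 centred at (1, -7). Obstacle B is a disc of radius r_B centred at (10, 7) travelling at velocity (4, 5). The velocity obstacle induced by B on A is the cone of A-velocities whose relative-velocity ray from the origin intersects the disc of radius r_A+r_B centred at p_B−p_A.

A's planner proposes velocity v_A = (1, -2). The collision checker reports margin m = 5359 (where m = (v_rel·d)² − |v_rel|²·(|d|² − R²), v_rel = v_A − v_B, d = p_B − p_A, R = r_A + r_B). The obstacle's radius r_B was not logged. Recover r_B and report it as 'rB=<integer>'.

m = 5359
d = (9, 14);  v_rel = (-3, -7),  |v_rel|² = 58
v_rel×d = (-3)·(14) − (-7)·(9) = 21
since m = R²·58 − 21²:  R² = (441 + 5359) / 58 = 100
R = √100 = 10  ⇒  r_B = 10 − 3 = 7

rB=7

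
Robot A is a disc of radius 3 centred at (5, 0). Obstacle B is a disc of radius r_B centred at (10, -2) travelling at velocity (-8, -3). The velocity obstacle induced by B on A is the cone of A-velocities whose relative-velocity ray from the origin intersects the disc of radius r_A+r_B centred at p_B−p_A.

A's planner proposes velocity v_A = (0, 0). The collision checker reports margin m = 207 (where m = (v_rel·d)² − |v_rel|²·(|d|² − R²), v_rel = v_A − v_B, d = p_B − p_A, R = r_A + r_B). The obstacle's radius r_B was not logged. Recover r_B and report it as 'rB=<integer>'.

m = 207
d = (5, -2);  v_rel = (8, 3),  |v_rel|² = 73
v_rel×d = (8)·(-2) − (3)·(5) = -31
since m = R²·73 − (-31)²:  R² = (961 + 207) / 73 = 16
R = √16 = 4  ⇒  r_B = 4 − 3 = 1

rB=1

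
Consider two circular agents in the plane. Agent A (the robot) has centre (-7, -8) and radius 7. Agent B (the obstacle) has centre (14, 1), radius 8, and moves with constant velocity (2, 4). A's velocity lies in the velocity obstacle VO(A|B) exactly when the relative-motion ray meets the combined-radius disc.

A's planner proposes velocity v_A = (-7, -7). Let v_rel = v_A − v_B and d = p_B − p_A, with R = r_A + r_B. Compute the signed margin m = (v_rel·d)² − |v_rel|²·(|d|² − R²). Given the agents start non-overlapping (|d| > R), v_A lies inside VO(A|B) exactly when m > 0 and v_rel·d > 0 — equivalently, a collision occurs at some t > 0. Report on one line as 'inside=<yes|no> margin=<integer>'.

d = (21, 9),  |d|² = 522;  R = 7+8 = 15,  c = 522−15² = 297
v_rel = (-9, -11),  |v_rel|² = 202;  v_rel·d = (-9)·(21) + (-11)·(9) = -288
202·t² + 576·t + 297 = 0  ⇒  m = (-288)² − 202·297 = 22950
m = 22950 > 0,  v_rel·d = -288 < 0  ⇒  outside

inside=no margin=22950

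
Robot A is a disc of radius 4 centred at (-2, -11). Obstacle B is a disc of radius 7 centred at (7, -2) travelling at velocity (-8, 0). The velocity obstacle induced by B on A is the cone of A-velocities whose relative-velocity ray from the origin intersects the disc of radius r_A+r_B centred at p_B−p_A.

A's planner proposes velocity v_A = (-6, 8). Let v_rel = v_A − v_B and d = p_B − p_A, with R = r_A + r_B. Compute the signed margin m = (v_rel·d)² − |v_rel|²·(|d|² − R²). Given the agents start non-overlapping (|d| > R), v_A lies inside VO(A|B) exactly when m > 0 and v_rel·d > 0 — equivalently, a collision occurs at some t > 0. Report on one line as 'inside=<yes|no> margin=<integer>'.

d = (9, 9),  |d|² = 162;  R = 4+7 = 11,  c = 162−11² = 41
v_rel = (2, 8),  |v_rel|² = 68;  v_rel·d = (2)·(9) + (8)·(9) = 90
68·t² − 180·t + 41 = 0  ⇒  m = 90² − 68·41 = 5312
m = 5312 > 0,  v_rel·d = 90 > 0  ⇒  inside

inside=yes margin=5312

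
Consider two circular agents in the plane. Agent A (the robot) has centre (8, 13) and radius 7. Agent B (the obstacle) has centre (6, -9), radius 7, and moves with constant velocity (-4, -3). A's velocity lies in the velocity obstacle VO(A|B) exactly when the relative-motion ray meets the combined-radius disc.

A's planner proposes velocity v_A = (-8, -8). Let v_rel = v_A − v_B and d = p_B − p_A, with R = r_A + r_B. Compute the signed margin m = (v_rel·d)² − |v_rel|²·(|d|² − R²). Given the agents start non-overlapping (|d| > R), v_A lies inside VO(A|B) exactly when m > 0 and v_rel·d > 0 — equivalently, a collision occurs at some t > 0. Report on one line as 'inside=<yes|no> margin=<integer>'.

d = (-2, -22),  |d|² = 488;  R = 7+7 = 14,  c = 488−14² = 292
v_rel = (-4, -5),  |v_rel|² = 41;  v_rel·d = (-4)·(-2) + (-5)·(-22) = 118
41·t² − 236·t + 292 = 0  ⇒  m = 118² − 41·292 = 1952
m = 1952 > 0,  v_rel·d = 118 > 0  ⇒  inside

inside=yes margin=1952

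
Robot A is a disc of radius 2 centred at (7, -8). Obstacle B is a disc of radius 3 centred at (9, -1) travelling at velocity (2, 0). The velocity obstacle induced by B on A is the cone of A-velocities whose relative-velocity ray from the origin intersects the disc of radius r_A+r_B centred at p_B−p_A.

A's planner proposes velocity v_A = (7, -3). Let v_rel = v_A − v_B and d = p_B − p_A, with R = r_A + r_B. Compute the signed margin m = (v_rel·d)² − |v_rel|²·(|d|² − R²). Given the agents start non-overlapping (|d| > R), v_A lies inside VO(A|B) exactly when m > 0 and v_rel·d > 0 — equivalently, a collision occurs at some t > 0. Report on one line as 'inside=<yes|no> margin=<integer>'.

d = (2, 7),  |d|² = 53;  R = 2+3 = 5,  c = 53−5² = 28
v_rel = (5, -3),  |v_rel|² = 34;  v_rel·d = (5)·(2) + (-3)·(7) = -11
34·t² + 22·t + 28 = 0  ⇒  m = (-11)² − 34·28 = -831
m = -831 < 0,  v_rel·d = -11 < 0  ⇒  outside

inside=no margin=-831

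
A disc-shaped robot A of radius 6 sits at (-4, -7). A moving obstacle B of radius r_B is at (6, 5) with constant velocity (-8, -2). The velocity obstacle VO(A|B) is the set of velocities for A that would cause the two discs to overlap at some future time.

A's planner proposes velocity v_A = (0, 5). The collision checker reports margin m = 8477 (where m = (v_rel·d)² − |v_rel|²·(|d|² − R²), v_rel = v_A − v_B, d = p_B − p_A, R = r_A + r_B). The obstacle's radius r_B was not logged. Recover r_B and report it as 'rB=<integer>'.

m = 8477
d = (10, 12);  v_rel = (8, 7),  |v_rel|² = 113
v_rel×d = (8)·(12) − (7)·(10) = 26
since m = R²·113 − 26²:  R² = (676 + 8477) / 113 = 81
R = √81 = 9  ⇒  r_B = 9 − 6 = 3

rB=3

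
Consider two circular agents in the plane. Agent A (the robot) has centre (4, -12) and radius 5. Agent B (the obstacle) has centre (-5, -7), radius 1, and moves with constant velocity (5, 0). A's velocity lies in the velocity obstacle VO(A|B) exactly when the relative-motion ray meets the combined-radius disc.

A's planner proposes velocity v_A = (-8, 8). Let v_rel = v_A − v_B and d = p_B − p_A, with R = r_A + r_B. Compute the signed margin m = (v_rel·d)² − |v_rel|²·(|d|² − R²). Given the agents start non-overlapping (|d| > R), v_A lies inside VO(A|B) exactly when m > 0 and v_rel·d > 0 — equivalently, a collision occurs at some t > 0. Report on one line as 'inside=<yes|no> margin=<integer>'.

d = (-9, 5),  |d|² = 106;  R = 5+1 = 6,  c = 106−6² = 70
v_rel = (-13, 8),  |v_rel|² = 233;  v_rel·d = (-13)·(-9) + (8)·(5) = 157
233·t² − 314·t + 70 = 0  ⇒  m = 157² − 233·70 = 8339
m = 8339 > 0,  v_rel·d = 157 > 0  ⇒  inside

inside=yes margin=8339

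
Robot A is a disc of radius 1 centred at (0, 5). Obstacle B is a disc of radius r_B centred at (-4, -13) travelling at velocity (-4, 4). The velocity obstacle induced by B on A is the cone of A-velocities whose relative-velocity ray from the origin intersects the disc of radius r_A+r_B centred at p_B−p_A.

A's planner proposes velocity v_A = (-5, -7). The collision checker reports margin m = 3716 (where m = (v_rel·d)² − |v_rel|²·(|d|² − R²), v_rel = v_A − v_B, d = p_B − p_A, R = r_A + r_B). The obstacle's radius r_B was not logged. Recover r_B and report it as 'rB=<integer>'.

m = 3716
d = (-4, -18);  v_rel = (-1, -11),  |v_rel|² = 122
v_rel×d = (-1)·(-18) − (-11)·(-4) = -26
since m = R²·122 − (-26)²:  R² = (676 + 3716) / 122 = 36
R = √36 = 6  ⇒  r_B = 6 − 1 = 5

rB=5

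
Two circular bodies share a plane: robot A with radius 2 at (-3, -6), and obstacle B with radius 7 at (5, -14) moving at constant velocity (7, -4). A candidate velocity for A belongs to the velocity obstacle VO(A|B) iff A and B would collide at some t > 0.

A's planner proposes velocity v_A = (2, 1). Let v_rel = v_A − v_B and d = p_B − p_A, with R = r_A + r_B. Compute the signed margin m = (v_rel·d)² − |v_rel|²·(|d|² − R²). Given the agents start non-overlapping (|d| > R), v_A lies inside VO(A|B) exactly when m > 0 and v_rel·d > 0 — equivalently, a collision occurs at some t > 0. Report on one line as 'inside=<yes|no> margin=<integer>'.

d = (8, -8),  |d|² = 128;  R = 2+7 = 9,  c = 128−9² = 47
v_rel = (-5, 5),  |v_rel|² = 50;  v_rel·d = (-5)·(8) + (5)·(-8) = -80
50·t² + 160·t + 47 = 0  ⇒  m = (-80)² − 50·47 = 4050
m = 4050 > 0,  v_rel·d = -80 < 0  ⇒  outside

inside=no margin=4050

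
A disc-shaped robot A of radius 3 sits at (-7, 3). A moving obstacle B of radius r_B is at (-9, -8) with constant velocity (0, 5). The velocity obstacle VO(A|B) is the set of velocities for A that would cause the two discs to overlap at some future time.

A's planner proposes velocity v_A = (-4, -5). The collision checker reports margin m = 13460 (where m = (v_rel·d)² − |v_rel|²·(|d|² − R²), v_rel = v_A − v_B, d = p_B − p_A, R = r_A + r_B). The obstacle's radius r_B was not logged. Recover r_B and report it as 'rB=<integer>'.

m = 13460
d = (-2, -11);  v_rel = (-4, -10),  |v_rel|² = 116
v_rel×d = (-4)·(-11) − (-10)·(-2) = 24
since m = R²·116 − 24²:  R² = (576 + 13460) / 116 = 121
R = √121 = 11  ⇒  r_B = 11 − 3 = 8

rB=8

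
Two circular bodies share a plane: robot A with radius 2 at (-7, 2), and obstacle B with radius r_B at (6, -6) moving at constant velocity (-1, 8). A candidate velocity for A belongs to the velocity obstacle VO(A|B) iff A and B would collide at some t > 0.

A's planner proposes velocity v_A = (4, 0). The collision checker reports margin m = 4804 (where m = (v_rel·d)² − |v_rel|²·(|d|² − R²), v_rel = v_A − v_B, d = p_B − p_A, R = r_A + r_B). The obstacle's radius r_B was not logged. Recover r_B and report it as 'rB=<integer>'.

m = 4804
d = (13, -8);  v_rel = (5, -8),  |v_rel|² = 89
v_rel×d = (5)·(-8) − (-8)·(13) = 64
since m = R²·89 − 64²:  R² = (4096 + 4804) / 89 = 100
R = √100 = 10  ⇒  r_B = 10 − 2 = 8

rB=8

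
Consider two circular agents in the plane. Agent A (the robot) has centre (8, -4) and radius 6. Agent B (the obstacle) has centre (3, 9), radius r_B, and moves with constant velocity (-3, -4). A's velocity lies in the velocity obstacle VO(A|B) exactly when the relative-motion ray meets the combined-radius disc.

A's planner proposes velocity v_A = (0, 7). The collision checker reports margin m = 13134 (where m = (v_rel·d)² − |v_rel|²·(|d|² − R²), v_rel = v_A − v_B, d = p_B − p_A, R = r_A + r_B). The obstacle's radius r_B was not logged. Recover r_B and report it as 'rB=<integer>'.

m = 13134
d = (-5, 13);  v_rel = (3, 11),  |v_rel|² = 130
v_rel×d = (3)·(13) − (11)·(-5) = 94
since m = R²·130 − 94²:  R² = (8836 + 13134) / 130 = 169
R = √169 = 13  ⇒  r_B = 13 − 6 = 7

rB=7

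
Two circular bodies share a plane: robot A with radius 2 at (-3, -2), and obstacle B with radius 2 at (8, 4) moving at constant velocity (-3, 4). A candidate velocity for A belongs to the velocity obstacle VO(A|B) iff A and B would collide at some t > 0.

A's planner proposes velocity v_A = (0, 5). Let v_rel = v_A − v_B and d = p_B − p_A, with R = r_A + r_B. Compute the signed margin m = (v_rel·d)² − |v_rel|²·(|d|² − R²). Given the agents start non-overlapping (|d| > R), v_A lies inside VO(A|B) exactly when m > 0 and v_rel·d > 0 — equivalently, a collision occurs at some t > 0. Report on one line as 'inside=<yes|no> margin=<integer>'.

d = (11, 6),  |d|² = 157;  R = 2+2 = 4,  c = 157−4² = 141
v_rel = (3, 1),  |v_rel|² = 10;  v_rel·d = (3)·(11) + (1)·(6) = 39
10·t² − 78·t + 141 = 0  ⇒  m = 39² − 10·141 = 111
m = 111 > 0,  v_rel·d = 39 > 0  ⇒  inside

inside=yes margin=111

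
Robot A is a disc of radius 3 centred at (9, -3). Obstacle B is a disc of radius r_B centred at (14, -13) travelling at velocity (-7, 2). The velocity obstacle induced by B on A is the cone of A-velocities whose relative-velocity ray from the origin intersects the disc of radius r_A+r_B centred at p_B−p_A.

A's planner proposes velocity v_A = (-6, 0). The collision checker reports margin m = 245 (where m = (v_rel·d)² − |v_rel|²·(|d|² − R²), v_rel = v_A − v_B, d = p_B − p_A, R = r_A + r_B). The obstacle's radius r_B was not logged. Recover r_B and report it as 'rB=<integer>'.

m = 245
d = (5, -10);  v_rel = (1, -2),  |v_rel|² = 5
v_rel×d = (1)·(-10) − (-2)·(5) = 0
since m = R²·5 − 0²:  R² = (0 + 245) / 5 = 49
R = √49 = 7  ⇒  r_B = 7 − 3 = 4

rB=4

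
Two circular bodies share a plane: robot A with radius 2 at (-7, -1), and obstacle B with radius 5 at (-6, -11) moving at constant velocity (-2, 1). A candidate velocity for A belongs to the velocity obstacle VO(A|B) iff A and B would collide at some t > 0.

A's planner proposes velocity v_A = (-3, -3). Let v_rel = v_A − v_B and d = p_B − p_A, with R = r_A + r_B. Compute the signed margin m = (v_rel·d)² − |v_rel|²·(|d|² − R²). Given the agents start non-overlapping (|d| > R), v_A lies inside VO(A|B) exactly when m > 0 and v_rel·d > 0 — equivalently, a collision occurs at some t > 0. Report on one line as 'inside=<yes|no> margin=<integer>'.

d = (1, -10),  |d|² = 101;  R = 2+5 = 7,  c = 101−7² = 52
v_rel = (-1, -4),  |v_rel|² = 17;  v_rel·d = (-1)·(1) + (-4)·(-10) = 39
17·t² − 78·t + 52 = 0  ⇒  m = 39² − 17·52 = 637
m = 637 > 0,  v_rel·d = 39 > 0  ⇒  inside

inside=yes margin=637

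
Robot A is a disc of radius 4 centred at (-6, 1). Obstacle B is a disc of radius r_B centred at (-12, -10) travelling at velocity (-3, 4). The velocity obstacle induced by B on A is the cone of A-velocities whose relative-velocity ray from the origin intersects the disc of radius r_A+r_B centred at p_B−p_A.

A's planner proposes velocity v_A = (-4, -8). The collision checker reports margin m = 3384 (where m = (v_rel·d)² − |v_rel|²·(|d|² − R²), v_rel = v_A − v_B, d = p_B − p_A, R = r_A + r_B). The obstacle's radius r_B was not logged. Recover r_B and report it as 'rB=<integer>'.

m = 3384
d = (-6, -11);  v_rel = (-1, -12),  |v_rel|² = 145
v_rel×d = (-1)·(-11) − (-12)·(-6) = -61
since m = R²·145 − (-61)²:  R² = (3721 + 3384) / 145 = 49
R = √49 = 7  ⇒  r_B = 7 − 4 = 3

rB=3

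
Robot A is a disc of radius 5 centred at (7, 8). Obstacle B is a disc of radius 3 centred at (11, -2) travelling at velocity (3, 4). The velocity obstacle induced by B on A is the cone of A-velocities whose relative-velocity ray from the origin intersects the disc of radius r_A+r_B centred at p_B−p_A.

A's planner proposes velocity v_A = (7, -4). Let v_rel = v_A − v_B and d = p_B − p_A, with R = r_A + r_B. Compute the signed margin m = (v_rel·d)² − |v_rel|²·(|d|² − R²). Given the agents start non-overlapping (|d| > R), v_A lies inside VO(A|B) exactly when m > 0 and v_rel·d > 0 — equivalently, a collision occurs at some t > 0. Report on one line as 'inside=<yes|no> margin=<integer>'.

d = (4, -10),  |d|² = 116;  R = 5+3 = 8,  c = 116−8² = 52
v_rel = (4, -8),  |v_rel|² = 80;  v_rel·d = (4)·(4) + (-8)·(-10) = 96
80·t² − 192·t + 52 = 0  ⇒  m = 96² − 80·52 = 5056
m = 5056 > 0,  v_rel·d = 96 > 0  ⇒  inside

inside=yes margin=5056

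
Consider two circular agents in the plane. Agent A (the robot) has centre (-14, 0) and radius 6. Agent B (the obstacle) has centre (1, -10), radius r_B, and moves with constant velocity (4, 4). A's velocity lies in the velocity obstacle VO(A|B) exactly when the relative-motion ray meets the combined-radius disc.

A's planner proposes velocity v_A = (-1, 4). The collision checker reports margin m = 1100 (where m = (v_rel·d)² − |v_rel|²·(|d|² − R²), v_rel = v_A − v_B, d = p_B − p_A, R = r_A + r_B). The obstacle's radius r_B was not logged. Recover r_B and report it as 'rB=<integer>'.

m = 1100
d = (15, -10);  v_rel = (-5, 0),  |v_rel|² = 25
v_rel×d = (-5)·(-10) − (0)·(15) = 50
since m = R²·25 − 50²:  R² = (2500 + 1100) / 25 = 144
R = √144 = 12  ⇒  r_B = 12 − 6 = 6

rB=6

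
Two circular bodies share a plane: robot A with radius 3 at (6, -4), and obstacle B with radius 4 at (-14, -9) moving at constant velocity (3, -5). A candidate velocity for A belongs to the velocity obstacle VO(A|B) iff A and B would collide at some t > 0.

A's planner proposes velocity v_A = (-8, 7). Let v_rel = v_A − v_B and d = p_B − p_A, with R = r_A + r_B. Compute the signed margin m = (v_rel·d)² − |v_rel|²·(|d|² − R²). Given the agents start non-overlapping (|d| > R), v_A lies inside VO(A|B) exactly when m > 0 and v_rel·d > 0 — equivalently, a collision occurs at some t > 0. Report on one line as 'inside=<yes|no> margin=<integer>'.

d = (-20, -5),  |d|² = 425;  R = 3+4 = 7,  c = 425−7² = 376
v_rel = (-11, 12),  |v_rel|² = 265;  v_rel·d = (-11)·(-20) + (12)·(-5) = 160
265·t² − 320·t + 376 = 0  ⇒  m = 160² − 265·376 = -74040
m = -74040 < 0,  v_rel·d = 160 > 0  ⇒  outside

inside=no margin=-74040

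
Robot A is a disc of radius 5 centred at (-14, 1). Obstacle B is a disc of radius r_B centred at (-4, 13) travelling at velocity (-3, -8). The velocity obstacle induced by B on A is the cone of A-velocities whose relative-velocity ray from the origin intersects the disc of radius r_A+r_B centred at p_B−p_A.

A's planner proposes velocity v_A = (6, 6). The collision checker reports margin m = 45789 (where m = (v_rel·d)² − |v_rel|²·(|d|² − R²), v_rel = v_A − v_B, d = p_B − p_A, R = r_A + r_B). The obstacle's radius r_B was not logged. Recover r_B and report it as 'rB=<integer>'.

m = 45789
d = (10, 12);  v_rel = (9, 14),  |v_rel|² = 277
v_rel×d = (9)·(12) − (14)·(10) = -32
since m = R²·277 − (-32)²:  R² = (1024 + 45789) / 277 = 169
R = √169 = 13  ⇒  r_B = 13 − 5 = 8

rB=8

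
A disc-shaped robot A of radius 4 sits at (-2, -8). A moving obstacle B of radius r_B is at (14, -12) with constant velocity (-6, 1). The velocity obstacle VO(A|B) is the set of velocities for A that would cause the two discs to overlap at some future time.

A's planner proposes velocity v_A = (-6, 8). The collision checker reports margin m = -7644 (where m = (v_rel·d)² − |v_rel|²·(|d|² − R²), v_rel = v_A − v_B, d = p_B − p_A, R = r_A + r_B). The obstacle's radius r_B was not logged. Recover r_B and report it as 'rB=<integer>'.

m = -7644
d = (16, -4);  v_rel = (0, 7),  |v_rel|² = 49
v_rel×d = (0)·(-4) − (7)·(16) = -112
since m = R²·49 − (-112)²:  R² = (12544 + -7644) / 49 = 100
R = √100 = 10  ⇒  r_B = 10 − 4 = 6

rB=6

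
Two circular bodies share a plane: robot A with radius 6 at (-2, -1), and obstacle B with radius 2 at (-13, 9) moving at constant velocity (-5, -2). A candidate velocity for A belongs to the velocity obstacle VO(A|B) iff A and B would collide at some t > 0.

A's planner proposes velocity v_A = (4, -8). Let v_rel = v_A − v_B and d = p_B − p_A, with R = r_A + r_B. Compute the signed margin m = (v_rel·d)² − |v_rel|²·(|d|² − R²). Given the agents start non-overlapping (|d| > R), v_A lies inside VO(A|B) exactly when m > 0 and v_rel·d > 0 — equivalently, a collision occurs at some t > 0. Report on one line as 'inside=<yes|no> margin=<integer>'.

d = (-11, 10),  |d|² = 221;  R = 6+2 = 8,  c = 221−8² = 157
v_rel = (9, -6),  |v_rel|² = 117;  v_rel·d = (9)·(-11) + (-6)·(10) = -159
117·t² + 318·t + 157 = 0  ⇒  m = (-159)² − 117·157 = 6912
m = 6912 > 0,  v_rel·d = -159 < 0  ⇒  outside

inside=no margin=6912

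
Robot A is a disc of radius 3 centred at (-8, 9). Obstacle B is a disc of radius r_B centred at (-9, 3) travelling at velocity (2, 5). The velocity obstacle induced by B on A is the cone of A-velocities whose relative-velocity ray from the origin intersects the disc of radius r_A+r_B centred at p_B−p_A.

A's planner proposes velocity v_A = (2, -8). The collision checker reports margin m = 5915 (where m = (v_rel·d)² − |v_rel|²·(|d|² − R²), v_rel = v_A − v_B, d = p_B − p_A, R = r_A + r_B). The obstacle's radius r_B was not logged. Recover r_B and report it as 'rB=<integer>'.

m = 5915
d = (-1, -6);  v_rel = (0, -13),  |v_rel|² = 169
v_rel×d = (0)·(-6) − (-13)·(-1) = -13
since m = R²·169 − (-13)²:  R² = (169 + 5915) / 169 = 36
R = √36 = 6  ⇒  r_B = 6 − 3 = 3

rB=3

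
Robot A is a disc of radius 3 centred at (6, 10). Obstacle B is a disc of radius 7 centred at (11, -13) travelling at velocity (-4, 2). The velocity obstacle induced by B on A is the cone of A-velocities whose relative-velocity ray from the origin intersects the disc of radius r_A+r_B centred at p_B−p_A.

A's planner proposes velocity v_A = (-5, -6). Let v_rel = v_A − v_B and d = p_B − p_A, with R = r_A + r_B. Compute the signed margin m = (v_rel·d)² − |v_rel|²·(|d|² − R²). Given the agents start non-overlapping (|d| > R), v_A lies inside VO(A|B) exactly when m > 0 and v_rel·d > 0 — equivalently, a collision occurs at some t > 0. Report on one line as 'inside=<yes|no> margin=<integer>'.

d = (5, -23),  |d|² = 554;  R = 3+7 = 10,  c = 554−10² = 454
v_rel = (-1, -8),  |v_rel|² = 65;  v_rel·d = (-1)·(5) + (-8)·(-23) = 179
65·t² − 358·t + 454 = 0  ⇒  m = 179² − 65·454 = 2531
m = 2531 > 0,  v_rel·d = 179 > 0  ⇒  inside

inside=yes margin=2531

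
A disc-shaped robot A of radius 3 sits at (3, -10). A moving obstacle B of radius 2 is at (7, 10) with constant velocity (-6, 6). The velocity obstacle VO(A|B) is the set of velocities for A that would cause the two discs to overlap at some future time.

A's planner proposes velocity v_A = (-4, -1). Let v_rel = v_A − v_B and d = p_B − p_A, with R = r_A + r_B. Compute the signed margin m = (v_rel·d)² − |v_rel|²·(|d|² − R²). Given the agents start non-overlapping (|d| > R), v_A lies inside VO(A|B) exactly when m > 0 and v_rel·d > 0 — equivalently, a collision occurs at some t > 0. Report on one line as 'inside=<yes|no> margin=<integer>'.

d = (4, 20),  |d|² = 416;  R = 3+2 = 5,  c = 416−5² = 391
v_rel = (2, -7),  |v_rel|² = 53;  v_rel·d = (2)·(4) + (-7)·(20) = -132
53·t² + 264·t + 391 = 0  ⇒  m = (-132)² − 53·391 = -3299
m = -3299 < 0,  v_rel·d = -132 < 0  ⇒  outside

inside=no margin=-3299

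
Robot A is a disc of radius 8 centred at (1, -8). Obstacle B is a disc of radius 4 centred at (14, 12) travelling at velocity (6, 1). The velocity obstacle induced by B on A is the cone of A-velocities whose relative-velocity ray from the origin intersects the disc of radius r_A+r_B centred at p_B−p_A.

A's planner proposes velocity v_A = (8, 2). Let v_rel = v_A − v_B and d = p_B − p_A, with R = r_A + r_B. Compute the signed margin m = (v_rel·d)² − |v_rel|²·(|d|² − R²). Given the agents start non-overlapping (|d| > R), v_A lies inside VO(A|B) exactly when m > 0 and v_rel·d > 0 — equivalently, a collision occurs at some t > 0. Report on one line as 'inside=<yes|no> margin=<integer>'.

d = (13, 20),  |d|² = 569;  R = 8+4 = 12,  c = 569−12² = 425
v_rel = (2, 1),  |v_rel|² = 5;  v_rel·d = (2)·(13) + (1)·(20) = 46
5·t² − 92·t + 425 = 0  ⇒  m = 46² − 5·425 = -9
m = -9 < 0,  v_rel·d = 46 > 0  ⇒  outside

inside=no margin=-9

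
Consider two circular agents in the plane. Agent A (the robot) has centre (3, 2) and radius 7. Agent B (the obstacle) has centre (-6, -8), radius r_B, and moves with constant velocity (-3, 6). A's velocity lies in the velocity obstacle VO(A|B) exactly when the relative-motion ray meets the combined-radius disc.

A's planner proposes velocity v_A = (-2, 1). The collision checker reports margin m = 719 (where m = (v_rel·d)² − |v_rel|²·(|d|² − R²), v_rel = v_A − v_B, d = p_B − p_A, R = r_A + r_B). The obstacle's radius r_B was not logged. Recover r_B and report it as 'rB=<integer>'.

m = 719
d = (-9, -10);  v_rel = (1, -5),  |v_rel|² = 26
v_rel×d = (1)·(-10) − (-5)·(-9) = -55
since m = R²·26 − (-55)²:  R² = (3025 + 719) / 26 = 144
R = √144 = 12  ⇒  r_B = 12 − 7 = 5

rB=5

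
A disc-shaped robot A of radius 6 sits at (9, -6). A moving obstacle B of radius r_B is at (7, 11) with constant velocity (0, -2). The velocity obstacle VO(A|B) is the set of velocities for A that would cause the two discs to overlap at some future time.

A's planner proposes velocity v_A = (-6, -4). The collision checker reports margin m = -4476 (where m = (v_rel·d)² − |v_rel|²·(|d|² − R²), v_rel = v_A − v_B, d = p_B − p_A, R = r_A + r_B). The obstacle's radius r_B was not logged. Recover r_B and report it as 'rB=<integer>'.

m = -4476
d = (-2, 17);  v_rel = (-6, -2),  |v_rel|² = 40
v_rel×d = (-6)·(17) − (-2)·(-2) = -106
since m = R²·40 − (-106)²:  R² = (11236 + -4476) / 40 = 169
R = √169 = 13  ⇒  r_B = 13 − 6 = 7

rB=7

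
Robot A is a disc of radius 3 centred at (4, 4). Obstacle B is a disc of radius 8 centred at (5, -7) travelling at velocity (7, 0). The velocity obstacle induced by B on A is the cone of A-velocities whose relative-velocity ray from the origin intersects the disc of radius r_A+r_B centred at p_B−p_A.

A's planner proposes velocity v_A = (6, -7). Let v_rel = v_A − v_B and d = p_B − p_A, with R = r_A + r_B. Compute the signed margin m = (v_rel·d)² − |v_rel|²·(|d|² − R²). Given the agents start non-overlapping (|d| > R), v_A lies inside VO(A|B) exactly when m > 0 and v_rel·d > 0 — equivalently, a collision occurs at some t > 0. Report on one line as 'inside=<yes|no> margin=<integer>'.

d = (1, -11),  |d|² = 122;  R = 3+8 = 11,  c = 122−11² = 1
v_rel = (-1, -7),  |v_rel|² = 50;  v_rel·d = (-1)·(1) + (-7)·(-11) = 76
50·t² − 152·t + 1 = 0  ⇒  m = 76² − 50·1 = 5726
m = 5726 > 0,  v_rel·d = 76 > 0  ⇒  inside

inside=yes margin=5726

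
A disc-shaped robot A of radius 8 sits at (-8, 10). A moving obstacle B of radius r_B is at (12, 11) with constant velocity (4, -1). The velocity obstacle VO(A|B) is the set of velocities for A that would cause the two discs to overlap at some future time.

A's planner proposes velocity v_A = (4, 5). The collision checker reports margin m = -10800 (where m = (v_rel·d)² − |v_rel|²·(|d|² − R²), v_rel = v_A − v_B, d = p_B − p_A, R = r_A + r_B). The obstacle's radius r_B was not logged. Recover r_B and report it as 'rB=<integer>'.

m = -10800
d = (20, 1);  v_rel = (0, 6),  |v_rel|² = 36
v_rel×d = (0)·(1) − (6)·(20) = -120
since m = R²·36 − (-120)²:  R² = (14400 + -10800) / 36 = 100
R = √100 = 10  ⇒  r_B = 10 − 8 = 2

rB=2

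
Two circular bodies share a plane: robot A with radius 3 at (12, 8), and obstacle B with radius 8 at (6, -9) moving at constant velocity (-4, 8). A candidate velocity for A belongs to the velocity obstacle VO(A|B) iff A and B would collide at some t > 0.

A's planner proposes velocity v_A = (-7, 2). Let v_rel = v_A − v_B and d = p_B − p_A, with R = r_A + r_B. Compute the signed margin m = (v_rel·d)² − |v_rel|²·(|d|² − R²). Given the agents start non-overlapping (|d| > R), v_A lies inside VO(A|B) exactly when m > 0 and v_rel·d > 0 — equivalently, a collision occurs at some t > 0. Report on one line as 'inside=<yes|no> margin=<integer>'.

d = (-6, -17),  |d|² = 325;  R = 3+8 = 11,  c = 325−11² = 204
v_rel = (-3, -6),  |v_rel|² = 45;  v_rel·d = (-3)·(-6) + (-6)·(-17) = 120
45·t² − 240·t + 204 = 0  ⇒  m = 120² − 45·204 = 5220
m = 5220 > 0,  v_rel·d = 120 > 0  ⇒  inside

inside=yes margin=5220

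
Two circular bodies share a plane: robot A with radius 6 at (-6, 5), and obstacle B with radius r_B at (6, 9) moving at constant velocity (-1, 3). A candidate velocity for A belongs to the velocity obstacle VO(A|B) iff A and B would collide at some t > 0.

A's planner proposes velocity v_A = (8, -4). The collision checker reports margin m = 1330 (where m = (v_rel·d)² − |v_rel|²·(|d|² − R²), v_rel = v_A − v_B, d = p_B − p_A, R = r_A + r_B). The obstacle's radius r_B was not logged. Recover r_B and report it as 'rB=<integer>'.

m = 1330
d = (12, 4);  v_rel = (9, -7),  |v_rel|² = 130
v_rel×d = (9)·(4) − (-7)·(12) = 120
since m = R²·130 − 120²:  R² = (14400 + 1330) / 130 = 121
R = √121 = 11  ⇒  r_B = 11 − 6 = 5

rB=5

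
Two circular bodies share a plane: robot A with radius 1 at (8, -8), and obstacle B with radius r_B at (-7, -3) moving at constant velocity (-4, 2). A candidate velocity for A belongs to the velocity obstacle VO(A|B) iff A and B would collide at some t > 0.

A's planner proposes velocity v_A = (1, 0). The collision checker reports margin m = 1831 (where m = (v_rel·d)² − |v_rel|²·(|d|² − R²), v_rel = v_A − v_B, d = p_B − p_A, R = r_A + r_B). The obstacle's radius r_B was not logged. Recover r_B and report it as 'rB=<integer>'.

m = 1831
d = (-15, 5);  v_rel = (5, -2),  |v_rel|² = 29
v_rel×d = (5)·(5) − (-2)·(-15) = -5
since m = R²·29 − (-5)²:  R² = (25 + 1831) / 29 = 64
R = √64 = 8  ⇒  r_B = 8 − 1 = 7

rB=7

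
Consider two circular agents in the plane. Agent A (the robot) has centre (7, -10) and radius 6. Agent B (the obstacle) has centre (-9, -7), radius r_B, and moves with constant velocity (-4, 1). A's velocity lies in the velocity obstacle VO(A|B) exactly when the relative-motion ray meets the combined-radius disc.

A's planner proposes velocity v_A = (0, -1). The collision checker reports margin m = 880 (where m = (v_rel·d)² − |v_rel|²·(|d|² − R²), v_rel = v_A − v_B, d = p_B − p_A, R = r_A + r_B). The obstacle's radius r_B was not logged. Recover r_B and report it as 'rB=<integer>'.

m = 880
d = (-16, 3);  v_rel = (4, -2),  |v_rel|² = 20
v_rel×d = (4)·(3) − (-2)·(-16) = -20
since m = R²·20 − (-20)²:  R² = (400 + 880) / 20 = 64
R = √64 = 8  ⇒  r_B = 8 − 6 = 2

rB=2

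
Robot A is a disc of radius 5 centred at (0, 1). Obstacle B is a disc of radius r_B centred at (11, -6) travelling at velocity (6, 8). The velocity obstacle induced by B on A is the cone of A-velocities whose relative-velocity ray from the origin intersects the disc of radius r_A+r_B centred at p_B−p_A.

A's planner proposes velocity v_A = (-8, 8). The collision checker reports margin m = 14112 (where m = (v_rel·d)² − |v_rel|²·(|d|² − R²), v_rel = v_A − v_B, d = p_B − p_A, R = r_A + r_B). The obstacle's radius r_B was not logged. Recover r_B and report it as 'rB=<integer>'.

m = 14112
d = (11, -7);  v_rel = (-14, 0),  |v_rel|² = 196
v_rel×d = (-14)·(-7) − (0)·(11) = 98
since m = R²·196 − 98²:  R² = (9604 + 14112) / 196 = 121
R = √121 = 11  ⇒  r_B = 11 − 5 = 6

rB=6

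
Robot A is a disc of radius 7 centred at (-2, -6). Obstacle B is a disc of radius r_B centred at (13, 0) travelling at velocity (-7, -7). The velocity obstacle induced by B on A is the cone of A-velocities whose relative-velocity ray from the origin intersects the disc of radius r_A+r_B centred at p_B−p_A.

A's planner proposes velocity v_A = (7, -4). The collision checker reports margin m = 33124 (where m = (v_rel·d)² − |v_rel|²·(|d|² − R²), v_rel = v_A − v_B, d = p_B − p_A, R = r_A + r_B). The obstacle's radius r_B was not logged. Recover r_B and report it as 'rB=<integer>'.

m = 33124
d = (15, 6);  v_rel = (14, 3),  |v_rel|² = 205
v_rel×d = (14)·(6) − (3)·(15) = 39
since m = R²·205 − 39²:  R² = (1521 + 33124) / 205 = 169
R = √169 = 13  ⇒  r_B = 13 − 7 = 6

rB=6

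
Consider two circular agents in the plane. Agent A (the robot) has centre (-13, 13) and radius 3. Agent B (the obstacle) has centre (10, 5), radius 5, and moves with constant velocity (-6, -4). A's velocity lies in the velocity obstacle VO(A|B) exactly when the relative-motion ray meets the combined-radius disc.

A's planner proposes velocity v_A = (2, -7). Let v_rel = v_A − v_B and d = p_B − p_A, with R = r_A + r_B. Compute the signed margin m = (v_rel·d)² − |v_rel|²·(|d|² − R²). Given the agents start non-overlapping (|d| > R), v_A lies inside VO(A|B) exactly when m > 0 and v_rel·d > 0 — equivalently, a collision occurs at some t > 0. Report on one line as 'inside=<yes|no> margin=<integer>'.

d = (23, -8),  |d|² = 593;  R = 3+5 = 8,  c = 593−8² = 529
v_rel = (8, -3),  |v_rel|² = 73;  v_rel·d = (8)·(23) + (-3)·(-8) = 208
73·t² − 416·t + 529 = 0  ⇒  m = 208² − 73·529 = 4647
m = 4647 > 0,  v_rel·d = 208 > 0  ⇒  inside

inside=yes margin=4647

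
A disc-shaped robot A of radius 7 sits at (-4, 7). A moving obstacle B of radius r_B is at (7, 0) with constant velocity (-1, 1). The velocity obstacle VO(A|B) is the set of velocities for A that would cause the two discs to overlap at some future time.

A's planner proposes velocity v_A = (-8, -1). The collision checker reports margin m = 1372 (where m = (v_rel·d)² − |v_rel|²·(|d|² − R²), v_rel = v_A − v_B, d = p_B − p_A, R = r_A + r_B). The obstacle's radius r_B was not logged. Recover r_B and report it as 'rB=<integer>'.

m = 1372
d = (11, -7);  v_rel = (-7, -2),  |v_rel|² = 53
v_rel×d = (-7)·(-7) − (-2)·(11) = 71
since m = R²·53 − 71²:  R² = (5041 + 1372) / 53 = 121
R = √121 = 11  ⇒  r_B = 11 − 7 = 4

rB=4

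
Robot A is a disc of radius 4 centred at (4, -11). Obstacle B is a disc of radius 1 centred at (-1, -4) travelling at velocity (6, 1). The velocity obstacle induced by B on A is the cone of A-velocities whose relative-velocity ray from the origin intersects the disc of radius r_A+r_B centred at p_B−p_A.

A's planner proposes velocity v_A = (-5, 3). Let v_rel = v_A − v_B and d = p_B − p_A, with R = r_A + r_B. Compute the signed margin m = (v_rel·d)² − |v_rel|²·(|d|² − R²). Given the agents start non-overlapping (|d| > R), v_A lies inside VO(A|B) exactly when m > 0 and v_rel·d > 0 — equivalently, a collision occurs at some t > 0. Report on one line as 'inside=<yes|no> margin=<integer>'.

d = (-5, 7),  |d|² = 74;  R = 4+1 = 5,  c = 74−5² = 49
v_rel = (-11, 2),  |v_rel|² = 125;  v_rel·d = (-11)·(-5) + (2)·(7) = 69
125·t² − 138·t + 49 = 0  ⇒  m = 69² − 125·49 = -1364
m = -1364 < 0,  v_rel·d = 69 > 0  ⇒  outside

inside=no margin=-1364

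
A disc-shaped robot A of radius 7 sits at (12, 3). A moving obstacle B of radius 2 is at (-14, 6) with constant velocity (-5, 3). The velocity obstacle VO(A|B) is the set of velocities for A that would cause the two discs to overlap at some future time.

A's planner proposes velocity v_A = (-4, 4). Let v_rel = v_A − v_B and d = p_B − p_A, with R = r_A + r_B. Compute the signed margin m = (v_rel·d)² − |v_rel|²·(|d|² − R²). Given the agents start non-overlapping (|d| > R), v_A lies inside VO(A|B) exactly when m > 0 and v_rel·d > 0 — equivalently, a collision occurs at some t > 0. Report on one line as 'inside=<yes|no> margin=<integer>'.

d = (-26, 3),  |d|² = 685;  R = 7+2 = 9,  c = 685−9² = 604
v_rel = (1, 1),  |v_rel|² = 2;  v_rel·d = (1)·(-26) + (1)·(3) = -23
2·t² + 46·t + 604 = 0  ⇒  m = (-23)² − 2·604 = -679
m = -679 < 0,  v_rel·d = -23 < 0  ⇒  outside

inside=no margin=-679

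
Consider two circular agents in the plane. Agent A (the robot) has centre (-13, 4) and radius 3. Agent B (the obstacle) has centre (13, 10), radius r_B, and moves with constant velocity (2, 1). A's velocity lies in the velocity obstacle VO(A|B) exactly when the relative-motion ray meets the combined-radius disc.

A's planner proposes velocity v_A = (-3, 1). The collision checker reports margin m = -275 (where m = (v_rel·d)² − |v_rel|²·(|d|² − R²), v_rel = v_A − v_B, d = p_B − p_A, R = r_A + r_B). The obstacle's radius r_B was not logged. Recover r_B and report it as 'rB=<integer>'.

m = -275
d = (26, 6);  v_rel = (-5, 0),  |v_rel|² = 25
v_rel×d = (-5)·(6) − (0)·(26) = -30
since m = R²·25 − (-30)²:  R² = (900 + -275) / 25 = 25
R = √25 = 5  ⇒  r_B = 5 − 3 = 2

rB=2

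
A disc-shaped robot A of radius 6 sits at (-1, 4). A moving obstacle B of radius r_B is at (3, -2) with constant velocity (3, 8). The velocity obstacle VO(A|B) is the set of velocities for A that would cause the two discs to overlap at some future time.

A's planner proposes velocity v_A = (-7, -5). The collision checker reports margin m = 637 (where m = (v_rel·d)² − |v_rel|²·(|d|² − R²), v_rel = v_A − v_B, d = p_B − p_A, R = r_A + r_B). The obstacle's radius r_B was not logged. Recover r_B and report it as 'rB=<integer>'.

m = 637
d = (4, -6);  v_rel = (-10, -13),  |v_rel|² = 269
v_rel×d = (-10)·(-6) − (-13)·(4) = 112
since m = R²·269 − 112²:  R² = (12544 + 637) / 269 = 49
R = √49 = 7  ⇒  r_B = 7 − 6 = 1

rB=1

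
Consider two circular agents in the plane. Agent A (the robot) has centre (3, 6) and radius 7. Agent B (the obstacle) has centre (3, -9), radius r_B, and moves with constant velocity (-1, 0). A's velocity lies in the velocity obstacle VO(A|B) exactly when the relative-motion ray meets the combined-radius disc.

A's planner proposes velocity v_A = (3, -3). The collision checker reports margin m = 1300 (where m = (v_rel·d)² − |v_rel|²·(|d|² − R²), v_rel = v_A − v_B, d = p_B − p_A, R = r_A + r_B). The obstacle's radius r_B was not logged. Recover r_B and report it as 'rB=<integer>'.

m = 1300
d = (0, -15);  v_rel = (4, -3),  |v_rel|² = 25
v_rel×d = (4)·(-15) − (-3)·(0) = -60
since m = R²·25 − (-60)²:  R² = (3600 + 1300) / 25 = 196
R = √196 = 14  ⇒  r_B = 14 − 7 = 7

rB=7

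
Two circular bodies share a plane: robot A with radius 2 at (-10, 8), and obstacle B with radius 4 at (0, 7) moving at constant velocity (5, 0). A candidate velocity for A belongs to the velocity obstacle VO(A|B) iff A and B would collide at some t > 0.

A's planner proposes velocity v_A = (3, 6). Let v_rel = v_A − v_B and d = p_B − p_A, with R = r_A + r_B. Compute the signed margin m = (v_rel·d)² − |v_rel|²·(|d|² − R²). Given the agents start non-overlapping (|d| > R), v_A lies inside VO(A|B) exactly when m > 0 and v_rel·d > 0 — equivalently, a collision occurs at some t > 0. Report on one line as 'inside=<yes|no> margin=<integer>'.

d = (10, -1),  |d|² = 101;  R = 2+4 = 6,  c = 101−6² = 65
v_rel = (-2, 6),  |v_rel|² = 40;  v_rel·d = (-2)·(10) + (6)·(-1) = -26
40·t² + 52·t + 65 = 0  ⇒  m = (-26)² − 40·65 = -1924
m = -1924 < 0,  v_rel·d = -26 < 0  ⇒  outside

inside=no margin=-1924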